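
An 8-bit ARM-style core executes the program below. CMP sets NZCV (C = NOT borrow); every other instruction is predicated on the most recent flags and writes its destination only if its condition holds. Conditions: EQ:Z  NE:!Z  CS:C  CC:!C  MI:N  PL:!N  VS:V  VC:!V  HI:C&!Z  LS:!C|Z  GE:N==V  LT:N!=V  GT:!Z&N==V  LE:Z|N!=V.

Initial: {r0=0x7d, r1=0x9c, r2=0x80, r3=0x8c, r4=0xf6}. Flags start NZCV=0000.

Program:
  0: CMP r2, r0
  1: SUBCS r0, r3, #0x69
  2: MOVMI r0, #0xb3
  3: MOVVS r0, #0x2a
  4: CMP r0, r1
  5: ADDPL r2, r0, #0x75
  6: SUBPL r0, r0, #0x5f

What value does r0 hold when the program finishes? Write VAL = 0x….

VAL = 0x2a

[0] flags=0011 → (cmp)
[1] flags=0011 CS?T → r0=0x23
[2] flags=0011 MI?F → skip
[3] flags=0011 VS?T → r0=0x2a
[4] flags=1001 → (cmp)
[5] flags=1001 PL?F → skip
[6] flags=1001 PL?F → skip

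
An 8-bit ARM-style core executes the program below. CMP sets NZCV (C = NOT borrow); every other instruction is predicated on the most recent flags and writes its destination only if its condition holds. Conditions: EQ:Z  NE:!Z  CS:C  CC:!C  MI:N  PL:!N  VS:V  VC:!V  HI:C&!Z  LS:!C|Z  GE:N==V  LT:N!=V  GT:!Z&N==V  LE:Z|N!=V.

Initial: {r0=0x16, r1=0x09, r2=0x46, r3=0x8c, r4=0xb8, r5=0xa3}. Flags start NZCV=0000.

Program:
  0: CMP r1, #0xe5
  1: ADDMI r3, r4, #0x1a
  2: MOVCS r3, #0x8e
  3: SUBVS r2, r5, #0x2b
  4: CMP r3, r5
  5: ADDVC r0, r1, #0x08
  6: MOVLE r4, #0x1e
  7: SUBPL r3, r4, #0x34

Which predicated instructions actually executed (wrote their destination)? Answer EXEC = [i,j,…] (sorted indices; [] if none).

EXEC = [5,6]

0: ✓ CMP  NZCV=0000
1: · ADDMI
2: · MOVCS
3: · SUBVS
4: ✓ CMP  NZCV=1000
5: ✓ ADDVC  r0←0x11
6: ✓ MOVLE  r4←0x1e
7: · SUBPL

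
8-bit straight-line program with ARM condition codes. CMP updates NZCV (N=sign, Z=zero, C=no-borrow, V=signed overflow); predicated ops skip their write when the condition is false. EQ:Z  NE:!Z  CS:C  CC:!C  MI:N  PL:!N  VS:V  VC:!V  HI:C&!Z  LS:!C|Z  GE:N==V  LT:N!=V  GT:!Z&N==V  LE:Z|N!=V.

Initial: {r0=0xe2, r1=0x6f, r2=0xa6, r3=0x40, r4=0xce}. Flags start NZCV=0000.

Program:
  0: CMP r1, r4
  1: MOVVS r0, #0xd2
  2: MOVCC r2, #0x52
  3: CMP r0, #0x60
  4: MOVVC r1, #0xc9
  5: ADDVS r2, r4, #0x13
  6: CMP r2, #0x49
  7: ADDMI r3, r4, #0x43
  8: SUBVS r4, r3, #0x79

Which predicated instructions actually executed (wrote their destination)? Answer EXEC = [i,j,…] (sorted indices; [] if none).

0: ✓ CMP  NZCV=1001
1: ✓ MOVVS  r0←0xd2
2: ✓ MOVCC  r2←0x52
3: ✓ CMP  NZCV=0011
4: · MOVVC
5: ✓ ADDVS  r2←0xe1
6: ✓ CMP  NZCV=1010
7: ✓ ADDMI  r3←0x11
8: · SUBVS

EXEC = [1,2,5,7]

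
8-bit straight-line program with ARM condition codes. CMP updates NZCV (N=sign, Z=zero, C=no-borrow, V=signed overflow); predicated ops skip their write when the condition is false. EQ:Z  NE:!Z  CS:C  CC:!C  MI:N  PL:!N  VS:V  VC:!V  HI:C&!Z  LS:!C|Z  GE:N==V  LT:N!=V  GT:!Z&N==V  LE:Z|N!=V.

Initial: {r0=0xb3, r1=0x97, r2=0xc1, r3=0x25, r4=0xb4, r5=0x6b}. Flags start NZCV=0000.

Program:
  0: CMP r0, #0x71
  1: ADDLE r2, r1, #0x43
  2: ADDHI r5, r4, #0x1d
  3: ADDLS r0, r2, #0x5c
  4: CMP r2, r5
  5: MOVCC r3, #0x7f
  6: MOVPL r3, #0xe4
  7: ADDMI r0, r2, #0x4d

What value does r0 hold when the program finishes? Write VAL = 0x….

VAL = 0xb3

0: ✓ CMP  NZCV=0011
1: ✓ ADDLE  r2←0xda
2: ✓ ADDHI  r5←0xd1
3: · ADDLS
4: ✓ CMP  NZCV=0010
5: · MOVCC
6: ✓ MOVPL  r3←0xe4
7: · ADDMI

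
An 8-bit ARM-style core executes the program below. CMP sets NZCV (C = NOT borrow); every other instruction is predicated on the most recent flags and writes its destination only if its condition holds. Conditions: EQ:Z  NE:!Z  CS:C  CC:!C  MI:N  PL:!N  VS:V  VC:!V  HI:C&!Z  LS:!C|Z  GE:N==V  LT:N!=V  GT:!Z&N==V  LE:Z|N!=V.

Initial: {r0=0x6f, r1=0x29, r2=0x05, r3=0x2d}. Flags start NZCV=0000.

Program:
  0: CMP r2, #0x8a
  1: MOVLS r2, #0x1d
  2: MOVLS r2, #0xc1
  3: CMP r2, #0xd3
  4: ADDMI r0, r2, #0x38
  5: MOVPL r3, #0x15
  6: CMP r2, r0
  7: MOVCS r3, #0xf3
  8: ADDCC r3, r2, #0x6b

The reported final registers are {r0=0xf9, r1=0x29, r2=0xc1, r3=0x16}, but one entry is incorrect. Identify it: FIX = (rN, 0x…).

FIX = (r3, 0x2c)

[0] flags=0000 → (cmp)
[1] flags=0000 LS?T → r2=0x1d
[2] flags=0000 LS?T → r2=0xc1
[3] flags=1000 → (cmp)
[4] flags=1000 MI?T → r0=0xf9
[5] flags=1000 PL?F → skip
[6] flags=1000 → (cmp)
[7] flags=1000 CS?F → skip
[8] flags=1000 CC?T → r3=0x2c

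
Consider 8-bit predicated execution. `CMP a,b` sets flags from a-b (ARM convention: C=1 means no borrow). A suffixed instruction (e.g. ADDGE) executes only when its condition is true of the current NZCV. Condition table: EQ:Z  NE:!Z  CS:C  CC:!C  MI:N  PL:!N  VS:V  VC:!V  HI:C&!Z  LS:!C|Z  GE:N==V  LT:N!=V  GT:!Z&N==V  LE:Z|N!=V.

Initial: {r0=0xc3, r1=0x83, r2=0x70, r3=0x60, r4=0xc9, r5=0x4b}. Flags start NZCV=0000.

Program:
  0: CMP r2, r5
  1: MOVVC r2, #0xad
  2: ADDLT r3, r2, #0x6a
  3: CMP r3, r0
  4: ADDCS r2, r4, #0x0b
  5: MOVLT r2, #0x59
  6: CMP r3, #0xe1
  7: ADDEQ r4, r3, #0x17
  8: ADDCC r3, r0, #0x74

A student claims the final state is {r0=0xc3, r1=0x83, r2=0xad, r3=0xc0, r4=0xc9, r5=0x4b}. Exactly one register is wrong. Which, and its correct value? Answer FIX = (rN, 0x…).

[0] flags=0010 → (cmp)
[1] flags=0010 VC?T → r2=0xad
[2] flags=0010 LT?F → skip
[3] flags=1001 → (cmp)
[4] flags=1001 CS?F → skip
[5] flags=1001 LT?F → skip
[6] flags=0000 → (cmp)
[7] flags=0000 EQ?F → skip
[8] flags=0000 CC?T → r3=0x37

FIX = (r3, 0x37)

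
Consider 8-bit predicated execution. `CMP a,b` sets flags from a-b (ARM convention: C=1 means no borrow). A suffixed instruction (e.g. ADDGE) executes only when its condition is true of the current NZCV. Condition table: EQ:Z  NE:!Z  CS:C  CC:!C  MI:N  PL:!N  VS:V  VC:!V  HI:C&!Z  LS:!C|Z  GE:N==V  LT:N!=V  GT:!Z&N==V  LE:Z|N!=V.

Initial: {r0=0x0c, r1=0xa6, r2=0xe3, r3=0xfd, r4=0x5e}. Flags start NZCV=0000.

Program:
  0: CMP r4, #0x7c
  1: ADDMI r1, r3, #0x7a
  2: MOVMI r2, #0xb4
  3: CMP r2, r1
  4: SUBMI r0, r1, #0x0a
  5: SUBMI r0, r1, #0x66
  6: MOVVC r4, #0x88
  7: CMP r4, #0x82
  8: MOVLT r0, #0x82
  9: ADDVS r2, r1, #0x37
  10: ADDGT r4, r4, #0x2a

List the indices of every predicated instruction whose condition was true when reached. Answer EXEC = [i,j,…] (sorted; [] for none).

EXEC = [1,2,9,10]

[0] flags=1000 → (cmp)
[1] flags=1000 MI?T → r1=0x77
[2] flags=1000 MI?T → r2=0xb4
[3] flags=0011 → (cmp)
[4] flags=0011 MI?F → skip
[5] flags=0011 MI?F → skip
[6] flags=0011 VC?F → skip
[7] flags=1001 → (cmp)
[8] flags=1001 LT?F → skip
[9] flags=1001 VS?T → r2=0xae
[10] flags=1001 GT?T → r4=0x88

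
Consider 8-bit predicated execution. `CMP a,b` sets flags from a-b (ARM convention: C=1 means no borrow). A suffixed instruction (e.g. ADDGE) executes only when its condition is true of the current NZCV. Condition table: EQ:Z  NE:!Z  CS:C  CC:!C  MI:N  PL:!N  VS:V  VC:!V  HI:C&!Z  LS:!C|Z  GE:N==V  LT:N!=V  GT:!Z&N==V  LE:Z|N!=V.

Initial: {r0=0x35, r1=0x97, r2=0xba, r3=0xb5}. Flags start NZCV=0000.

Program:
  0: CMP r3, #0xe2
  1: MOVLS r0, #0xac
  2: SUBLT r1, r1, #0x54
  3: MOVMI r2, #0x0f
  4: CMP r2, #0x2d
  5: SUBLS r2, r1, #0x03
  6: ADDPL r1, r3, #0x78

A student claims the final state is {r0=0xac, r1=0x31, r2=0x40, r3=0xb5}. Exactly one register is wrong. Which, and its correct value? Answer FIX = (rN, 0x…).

0: ✓ CMP  NZCV=1000
1: ✓ MOVLS  r0←0xac
2: ✓ SUBLT  r1←0x43
3: ✓ MOVMI  r2←0x0f
4: ✓ CMP  NZCV=1000
5: ✓ SUBLS  r2←0x40
6: · ADDPL

FIX = (r1, 0x43)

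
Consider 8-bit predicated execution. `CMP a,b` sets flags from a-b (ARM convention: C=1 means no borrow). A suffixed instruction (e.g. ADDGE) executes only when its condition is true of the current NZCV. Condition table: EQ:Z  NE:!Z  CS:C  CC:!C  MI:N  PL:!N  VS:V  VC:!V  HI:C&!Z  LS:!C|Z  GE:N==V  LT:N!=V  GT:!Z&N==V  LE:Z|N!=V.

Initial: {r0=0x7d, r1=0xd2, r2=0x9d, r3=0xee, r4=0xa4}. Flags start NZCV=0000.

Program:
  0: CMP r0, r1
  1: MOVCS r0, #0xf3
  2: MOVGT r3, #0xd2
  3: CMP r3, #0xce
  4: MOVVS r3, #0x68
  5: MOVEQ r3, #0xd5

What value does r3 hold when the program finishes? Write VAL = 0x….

VAL = 0xd2

0: ✓ CMP  NZCV=1001
1: · MOVCS
2: ✓ MOVGT  r3←0xd2
3: ✓ CMP  NZCV=0010
4: · MOVVS
5: · MOVEQ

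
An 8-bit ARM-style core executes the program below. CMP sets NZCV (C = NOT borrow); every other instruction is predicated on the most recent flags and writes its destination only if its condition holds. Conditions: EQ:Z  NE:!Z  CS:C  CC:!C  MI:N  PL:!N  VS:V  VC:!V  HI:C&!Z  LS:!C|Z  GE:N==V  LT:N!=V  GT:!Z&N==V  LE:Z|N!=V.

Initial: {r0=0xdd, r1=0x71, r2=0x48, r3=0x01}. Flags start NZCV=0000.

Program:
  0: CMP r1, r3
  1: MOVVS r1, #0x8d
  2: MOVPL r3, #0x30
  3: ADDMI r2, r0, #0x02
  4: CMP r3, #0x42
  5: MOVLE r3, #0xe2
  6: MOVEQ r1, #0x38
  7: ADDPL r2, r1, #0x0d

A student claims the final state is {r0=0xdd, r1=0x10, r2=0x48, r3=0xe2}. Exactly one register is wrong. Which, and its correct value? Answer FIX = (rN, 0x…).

FIX = (r1, 0x71)

0: ✓ CMP  NZCV=0010
1: · MOVVS
2: ✓ MOVPL  r3←0x30
3: · ADDMI
4: ✓ CMP  NZCV=1000
5: ✓ MOVLE  r3←0xe2
6: · MOVEQ
7: · ADDPL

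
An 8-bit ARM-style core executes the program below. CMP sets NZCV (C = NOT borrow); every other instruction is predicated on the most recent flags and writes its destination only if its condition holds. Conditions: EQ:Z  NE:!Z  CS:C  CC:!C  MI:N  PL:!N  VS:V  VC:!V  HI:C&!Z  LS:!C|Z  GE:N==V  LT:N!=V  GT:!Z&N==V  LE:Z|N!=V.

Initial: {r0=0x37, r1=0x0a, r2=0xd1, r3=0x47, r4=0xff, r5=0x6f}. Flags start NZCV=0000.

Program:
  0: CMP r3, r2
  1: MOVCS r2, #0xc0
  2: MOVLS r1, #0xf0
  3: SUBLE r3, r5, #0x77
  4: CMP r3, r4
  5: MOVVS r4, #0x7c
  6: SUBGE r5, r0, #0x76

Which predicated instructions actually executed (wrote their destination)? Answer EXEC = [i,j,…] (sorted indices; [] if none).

EXEC = [2,6]

[0] flags=0000 → (cmp)
[1] flags=0000 CS?F → skip
[2] flags=0000 LS?T → r1=0xf0
[3] flags=0000 LE?F → skip
[4] flags=0000 → (cmp)
[5] flags=0000 VS?F → skip
[6] flags=0000 GE?T → r5=0xc1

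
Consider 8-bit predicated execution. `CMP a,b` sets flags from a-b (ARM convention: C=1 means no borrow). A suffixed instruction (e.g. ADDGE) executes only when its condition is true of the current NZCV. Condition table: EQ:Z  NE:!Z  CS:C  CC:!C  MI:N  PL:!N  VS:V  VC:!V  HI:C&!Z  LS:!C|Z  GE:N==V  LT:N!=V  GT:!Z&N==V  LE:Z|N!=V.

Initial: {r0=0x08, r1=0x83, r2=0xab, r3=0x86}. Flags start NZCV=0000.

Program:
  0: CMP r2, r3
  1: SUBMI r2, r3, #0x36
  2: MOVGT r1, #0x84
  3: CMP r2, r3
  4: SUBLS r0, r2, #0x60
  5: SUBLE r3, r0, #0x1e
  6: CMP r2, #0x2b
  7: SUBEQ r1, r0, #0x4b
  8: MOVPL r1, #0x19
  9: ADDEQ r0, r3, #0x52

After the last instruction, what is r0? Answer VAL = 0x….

0: ✓ CMP  NZCV=0010
1: · SUBMI
2: ✓ MOVGT  r1←0x84
3: ✓ CMP  NZCV=0010
4: · SUBLS
5: · SUBLE
6: ✓ CMP  NZCV=1010
7: · SUBEQ
8: · MOVPL
9: · ADDEQ

VAL = 0x08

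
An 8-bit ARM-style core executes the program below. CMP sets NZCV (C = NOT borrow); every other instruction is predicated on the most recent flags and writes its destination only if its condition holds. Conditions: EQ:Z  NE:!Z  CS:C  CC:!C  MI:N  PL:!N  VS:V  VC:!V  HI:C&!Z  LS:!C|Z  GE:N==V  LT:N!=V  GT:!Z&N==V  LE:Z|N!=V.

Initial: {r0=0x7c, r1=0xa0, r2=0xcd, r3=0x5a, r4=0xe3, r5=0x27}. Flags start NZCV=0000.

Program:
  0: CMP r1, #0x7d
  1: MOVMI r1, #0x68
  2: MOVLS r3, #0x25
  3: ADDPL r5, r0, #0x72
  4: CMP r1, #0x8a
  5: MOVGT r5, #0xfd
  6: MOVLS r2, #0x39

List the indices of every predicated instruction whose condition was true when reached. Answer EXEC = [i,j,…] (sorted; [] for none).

[0] flags=0011 → (cmp)
[1] flags=0011 MI?F → skip
[2] flags=0011 LS?F → skip
[3] flags=0011 PL?T → r5=0xee
[4] flags=0010 → (cmp)
[5] flags=0010 GT?T → r5=0xfd
[6] flags=0010 LS?F → skip

EXEC = [3,5]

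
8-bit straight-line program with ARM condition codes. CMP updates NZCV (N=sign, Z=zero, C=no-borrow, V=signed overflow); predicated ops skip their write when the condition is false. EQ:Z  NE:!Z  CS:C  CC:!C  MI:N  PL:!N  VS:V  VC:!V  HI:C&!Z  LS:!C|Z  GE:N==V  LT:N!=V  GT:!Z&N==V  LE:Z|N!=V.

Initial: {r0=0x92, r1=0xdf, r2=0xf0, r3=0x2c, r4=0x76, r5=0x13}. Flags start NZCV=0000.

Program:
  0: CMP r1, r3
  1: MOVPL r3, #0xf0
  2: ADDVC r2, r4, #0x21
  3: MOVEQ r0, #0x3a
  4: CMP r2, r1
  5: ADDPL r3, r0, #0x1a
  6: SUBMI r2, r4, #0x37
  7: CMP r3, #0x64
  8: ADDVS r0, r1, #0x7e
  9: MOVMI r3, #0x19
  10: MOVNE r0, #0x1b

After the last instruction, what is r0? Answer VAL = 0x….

VAL = 0x1b

[0] flags=1010 → (cmp)
[1] flags=1010 PL?F → skip
[2] flags=1010 VC?T → r2=0x97
[3] flags=1010 EQ?F → skip
[4] flags=1000 → (cmp)
[5] flags=1000 PL?F → skip
[6] flags=1000 MI?T → r2=0x3f
[7] flags=1000 → (cmp)
[8] flags=1000 VS?F → skip
[9] flags=1000 MI?T → r3=0x19
[10] flags=1000 NE?T → r0=0x1b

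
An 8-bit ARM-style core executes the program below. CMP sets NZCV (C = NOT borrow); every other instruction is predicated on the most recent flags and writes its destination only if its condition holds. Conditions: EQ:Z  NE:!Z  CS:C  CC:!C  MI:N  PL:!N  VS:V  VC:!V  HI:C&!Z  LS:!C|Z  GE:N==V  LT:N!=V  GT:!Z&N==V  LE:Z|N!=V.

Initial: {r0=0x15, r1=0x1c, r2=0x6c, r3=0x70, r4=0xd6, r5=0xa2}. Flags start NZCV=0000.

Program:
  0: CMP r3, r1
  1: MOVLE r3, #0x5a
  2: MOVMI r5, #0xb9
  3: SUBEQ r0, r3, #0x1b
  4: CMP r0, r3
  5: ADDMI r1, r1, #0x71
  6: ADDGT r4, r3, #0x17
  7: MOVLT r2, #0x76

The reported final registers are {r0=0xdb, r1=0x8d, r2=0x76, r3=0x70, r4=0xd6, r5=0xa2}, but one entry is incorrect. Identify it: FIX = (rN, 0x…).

0: ✓ CMP  NZCV=0010
1: · MOVLE
2: · MOVMI
3: · SUBEQ
4: ✓ CMP  NZCV=1000
5: ✓ ADDMI  r1←0x8d
6: · ADDGT
7: ✓ MOVLT  r2←0x76

FIX = (r0, 0x15)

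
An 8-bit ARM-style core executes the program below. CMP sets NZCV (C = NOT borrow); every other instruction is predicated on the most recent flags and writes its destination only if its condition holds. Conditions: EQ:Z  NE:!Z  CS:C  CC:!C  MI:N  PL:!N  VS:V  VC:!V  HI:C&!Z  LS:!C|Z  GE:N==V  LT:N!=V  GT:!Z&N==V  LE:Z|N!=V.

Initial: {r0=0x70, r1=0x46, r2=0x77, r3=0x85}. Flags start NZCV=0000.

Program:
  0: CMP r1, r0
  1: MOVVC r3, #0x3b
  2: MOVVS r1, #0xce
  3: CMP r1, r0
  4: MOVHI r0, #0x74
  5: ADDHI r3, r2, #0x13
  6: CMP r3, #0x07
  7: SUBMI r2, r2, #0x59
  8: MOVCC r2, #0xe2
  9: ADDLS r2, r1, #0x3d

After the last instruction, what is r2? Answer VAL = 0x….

VAL = 0x77

[0] flags=1000 → (cmp)
[1] flags=1000 VC?T → r3=0x3b
[2] flags=1000 VS?F → skip
[3] flags=1000 → (cmp)
[4] flags=1000 HI?F → skip
[5] flags=1000 HI?F → skip
[6] flags=0010 → (cmp)
[7] flags=0010 MI?F → skip
[8] flags=0010 CC?F → skip
[9] flags=0010 LS?F → skip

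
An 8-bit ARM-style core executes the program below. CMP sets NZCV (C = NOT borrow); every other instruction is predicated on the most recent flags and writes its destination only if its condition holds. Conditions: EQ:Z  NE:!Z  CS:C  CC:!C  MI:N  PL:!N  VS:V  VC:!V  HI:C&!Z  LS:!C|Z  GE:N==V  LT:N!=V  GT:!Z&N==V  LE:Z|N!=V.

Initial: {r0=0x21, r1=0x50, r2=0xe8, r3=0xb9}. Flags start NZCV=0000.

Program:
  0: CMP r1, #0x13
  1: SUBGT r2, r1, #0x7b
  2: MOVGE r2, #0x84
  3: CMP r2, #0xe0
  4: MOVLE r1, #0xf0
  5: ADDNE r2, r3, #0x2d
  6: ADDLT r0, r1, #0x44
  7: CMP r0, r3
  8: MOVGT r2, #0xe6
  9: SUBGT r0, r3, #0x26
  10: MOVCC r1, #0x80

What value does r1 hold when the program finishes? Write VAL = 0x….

VAL = 0x80

0: ✓ CMP  NZCV=0010
1: ✓ SUBGT  r2←0xd5
2: ✓ MOVGE  r2←0x84
3: ✓ CMP  NZCV=1000
4: ✓ MOVLE  r1←0xf0
5: ✓ ADDNE  r2←0xe6
6: ✓ ADDLT  r0←0x34
7: ✓ CMP  NZCV=0000
8: ✓ MOVGT  r2←0xe6
9: ✓ SUBGT  r0←0x93
10: ✓ MOVCC  r1←0x80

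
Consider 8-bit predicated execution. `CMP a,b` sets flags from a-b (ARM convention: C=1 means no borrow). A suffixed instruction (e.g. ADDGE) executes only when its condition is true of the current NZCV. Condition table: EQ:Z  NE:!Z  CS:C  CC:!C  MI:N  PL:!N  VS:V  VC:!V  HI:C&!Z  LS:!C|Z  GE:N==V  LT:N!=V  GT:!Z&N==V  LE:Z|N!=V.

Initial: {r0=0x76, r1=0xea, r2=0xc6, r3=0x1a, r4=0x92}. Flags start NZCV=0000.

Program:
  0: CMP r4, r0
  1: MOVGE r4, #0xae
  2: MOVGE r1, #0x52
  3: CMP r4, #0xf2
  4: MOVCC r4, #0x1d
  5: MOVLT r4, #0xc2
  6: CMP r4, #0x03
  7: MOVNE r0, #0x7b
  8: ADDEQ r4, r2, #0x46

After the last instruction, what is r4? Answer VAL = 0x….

0: ✓ CMP  NZCV=0011
1: · MOVGE
2: · MOVGE
3: ✓ CMP  NZCV=1000
4: ✓ MOVCC  r4←0x1d
5: ✓ MOVLT  r4←0xc2
6: ✓ CMP  NZCV=1010
7: ✓ MOVNE  r0←0x7b
8: · ADDEQ

VAL = 0xc2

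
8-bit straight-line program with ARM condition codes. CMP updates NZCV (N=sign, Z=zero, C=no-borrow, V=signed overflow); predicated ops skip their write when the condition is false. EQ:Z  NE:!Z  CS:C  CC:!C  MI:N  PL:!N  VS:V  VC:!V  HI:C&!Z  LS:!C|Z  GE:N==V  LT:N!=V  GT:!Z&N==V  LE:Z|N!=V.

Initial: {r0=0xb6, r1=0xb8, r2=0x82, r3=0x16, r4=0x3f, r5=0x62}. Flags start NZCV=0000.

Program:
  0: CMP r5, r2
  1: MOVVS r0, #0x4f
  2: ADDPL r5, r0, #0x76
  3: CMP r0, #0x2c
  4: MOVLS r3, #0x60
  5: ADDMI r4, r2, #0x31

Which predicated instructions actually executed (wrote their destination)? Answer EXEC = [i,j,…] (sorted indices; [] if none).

0: ✓ CMP  NZCV=1001
1: ✓ MOVVS  r0←0x4f
2: · ADDPL
3: ✓ CMP  NZCV=0010
4: · MOVLS
5: · ADDMI

EXEC = [1]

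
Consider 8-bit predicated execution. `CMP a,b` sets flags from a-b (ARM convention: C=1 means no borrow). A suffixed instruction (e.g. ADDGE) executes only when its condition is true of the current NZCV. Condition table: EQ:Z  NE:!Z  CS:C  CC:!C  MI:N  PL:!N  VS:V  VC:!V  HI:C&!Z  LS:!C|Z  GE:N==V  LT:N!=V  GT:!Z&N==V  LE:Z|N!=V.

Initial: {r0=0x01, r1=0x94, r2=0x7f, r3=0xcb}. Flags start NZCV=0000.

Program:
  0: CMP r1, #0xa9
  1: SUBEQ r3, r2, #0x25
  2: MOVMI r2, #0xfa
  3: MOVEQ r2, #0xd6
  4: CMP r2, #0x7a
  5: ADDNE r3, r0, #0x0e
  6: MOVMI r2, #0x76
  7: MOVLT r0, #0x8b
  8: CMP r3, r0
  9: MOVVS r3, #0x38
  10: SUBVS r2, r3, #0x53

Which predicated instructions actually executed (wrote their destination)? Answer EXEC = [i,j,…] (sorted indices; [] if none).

EXEC = [2,5,6,7,9,10]

0: ✓ CMP  NZCV=1000
1: · SUBEQ
2: ✓ MOVMI  r2←0xfa
3: · MOVEQ
4: ✓ CMP  NZCV=1010
5: ✓ ADDNE  r3←0x0f
6: ✓ MOVMI  r2←0x76
7: ✓ MOVLT  r0←0x8b
8: ✓ CMP  NZCV=1001
9: ✓ MOVVS  r3←0x38
10: ✓ SUBVS  r2←0xe5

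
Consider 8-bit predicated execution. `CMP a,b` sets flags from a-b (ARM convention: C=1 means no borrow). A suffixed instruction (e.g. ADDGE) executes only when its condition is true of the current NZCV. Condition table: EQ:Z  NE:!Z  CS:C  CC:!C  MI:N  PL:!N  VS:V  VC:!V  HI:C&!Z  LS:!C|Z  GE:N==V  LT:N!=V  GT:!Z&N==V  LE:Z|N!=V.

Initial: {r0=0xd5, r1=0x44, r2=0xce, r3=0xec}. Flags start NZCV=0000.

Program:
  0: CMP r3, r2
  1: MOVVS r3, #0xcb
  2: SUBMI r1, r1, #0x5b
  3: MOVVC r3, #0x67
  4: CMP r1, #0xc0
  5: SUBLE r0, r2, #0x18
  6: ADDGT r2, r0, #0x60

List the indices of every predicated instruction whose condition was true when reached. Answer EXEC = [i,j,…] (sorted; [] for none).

0: ✓ CMP  NZCV=0010
1: · MOVVS
2: · SUBMI
3: ✓ MOVVC  r3←0x67
4: ✓ CMP  NZCV=1001
5: · SUBLE
6: ✓ ADDGT  r2←0x35

EXEC = [3,6]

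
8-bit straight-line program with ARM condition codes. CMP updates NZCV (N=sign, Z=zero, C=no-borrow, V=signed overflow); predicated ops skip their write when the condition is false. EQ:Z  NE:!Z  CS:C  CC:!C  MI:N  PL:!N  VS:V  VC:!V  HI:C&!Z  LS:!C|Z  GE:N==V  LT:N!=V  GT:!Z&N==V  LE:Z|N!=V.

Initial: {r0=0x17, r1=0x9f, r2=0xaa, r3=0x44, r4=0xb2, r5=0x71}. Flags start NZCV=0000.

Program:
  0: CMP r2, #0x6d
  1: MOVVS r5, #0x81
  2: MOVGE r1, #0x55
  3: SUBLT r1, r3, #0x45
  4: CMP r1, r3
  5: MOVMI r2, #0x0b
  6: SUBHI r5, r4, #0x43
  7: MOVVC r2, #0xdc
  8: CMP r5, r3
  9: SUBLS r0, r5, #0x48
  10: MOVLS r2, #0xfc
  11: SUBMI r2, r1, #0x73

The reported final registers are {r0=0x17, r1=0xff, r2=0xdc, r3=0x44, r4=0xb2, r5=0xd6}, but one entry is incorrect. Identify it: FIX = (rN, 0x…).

FIX = (r5, 0x6f)

[0] flags=0011 → (cmp)
[1] flags=0011 VS?T → r5=0x81
[2] flags=0011 GE?F → skip
[3] flags=0011 LT?T → r1=0xff
[4] flags=1010 → (cmp)
[5] flags=1010 MI?T → r2=0x0b
[6] flags=1010 HI?T → r5=0x6f
[7] flags=1010 VC?T → r2=0xdc
[8] flags=0010 → (cmp)
[9] flags=0010 LS?F → skip
[10] flags=0010 LS?F → skip
[11] flags=0010 MI?F → skip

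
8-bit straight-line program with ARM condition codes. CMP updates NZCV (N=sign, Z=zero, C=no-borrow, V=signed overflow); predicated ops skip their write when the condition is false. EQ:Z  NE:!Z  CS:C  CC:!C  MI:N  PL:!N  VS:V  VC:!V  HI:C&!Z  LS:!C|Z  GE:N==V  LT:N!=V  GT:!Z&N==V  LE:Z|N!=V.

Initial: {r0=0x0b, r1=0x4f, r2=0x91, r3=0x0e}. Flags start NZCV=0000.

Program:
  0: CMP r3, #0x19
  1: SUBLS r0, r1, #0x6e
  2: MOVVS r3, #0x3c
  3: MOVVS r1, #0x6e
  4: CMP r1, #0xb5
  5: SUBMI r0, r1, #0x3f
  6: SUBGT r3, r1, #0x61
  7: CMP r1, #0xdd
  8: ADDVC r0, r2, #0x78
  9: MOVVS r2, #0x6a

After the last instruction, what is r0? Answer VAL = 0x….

0: ✓ CMP  NZCV=1000
1: ✓ SUBLS  r0←0xe1
2: · MOVVS
3: · MOVVS
4: ✓ CMP  NZCV=1001
5: ✓ SUBMI  r0←0x10
6: ✓ SUBGT  r3←0xee
7: ✓ CMP  NZCV=0000
8: ✓ ADDVC  r0←0x09
9: · MOVVS

VAL = 0x09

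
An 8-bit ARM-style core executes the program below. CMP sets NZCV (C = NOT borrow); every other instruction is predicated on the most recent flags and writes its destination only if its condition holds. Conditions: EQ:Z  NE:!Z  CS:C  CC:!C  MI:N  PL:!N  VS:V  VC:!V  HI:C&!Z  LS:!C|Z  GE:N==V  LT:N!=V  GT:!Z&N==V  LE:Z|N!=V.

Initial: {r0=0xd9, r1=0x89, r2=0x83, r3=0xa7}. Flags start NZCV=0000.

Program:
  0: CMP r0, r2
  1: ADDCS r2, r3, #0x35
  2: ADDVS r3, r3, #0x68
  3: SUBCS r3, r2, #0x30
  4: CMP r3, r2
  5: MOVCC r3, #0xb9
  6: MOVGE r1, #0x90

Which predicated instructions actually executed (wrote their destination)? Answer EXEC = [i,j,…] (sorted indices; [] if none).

EXEC = [1,3,5]

0: ✓ CMP  NZCV=0010
1: ✓ ADDCS  r2←0xdc
2: · ADDVS
3: ✓ SUBCS  r3←0xac
4: ✓ CMP  NZCV=1000
5: ✓ MOVCC  r3←0xb9
6: · MOVGE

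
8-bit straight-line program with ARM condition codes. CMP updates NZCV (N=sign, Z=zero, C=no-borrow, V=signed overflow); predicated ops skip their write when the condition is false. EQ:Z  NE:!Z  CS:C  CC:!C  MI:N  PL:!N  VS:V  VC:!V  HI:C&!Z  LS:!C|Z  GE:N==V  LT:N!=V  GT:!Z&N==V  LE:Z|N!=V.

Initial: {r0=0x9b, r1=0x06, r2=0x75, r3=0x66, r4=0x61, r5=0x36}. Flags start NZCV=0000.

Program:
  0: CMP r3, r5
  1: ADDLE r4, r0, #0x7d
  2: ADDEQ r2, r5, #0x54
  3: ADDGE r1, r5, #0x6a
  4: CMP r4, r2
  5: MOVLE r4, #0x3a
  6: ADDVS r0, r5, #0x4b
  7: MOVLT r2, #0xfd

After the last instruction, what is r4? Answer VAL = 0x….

VAL = 0x3a

0: ✓ CMP  NZCV=0010
1: · ADDLE
2: · ADDEQ
3: ✓ ADDGE  r1←0xa0
4: ✓ CMP  NZCV=1000
5: ✓ MOVLE  r4←0x3a
6: · ADDVS
7: ✓ MOVLT  r2←0xfd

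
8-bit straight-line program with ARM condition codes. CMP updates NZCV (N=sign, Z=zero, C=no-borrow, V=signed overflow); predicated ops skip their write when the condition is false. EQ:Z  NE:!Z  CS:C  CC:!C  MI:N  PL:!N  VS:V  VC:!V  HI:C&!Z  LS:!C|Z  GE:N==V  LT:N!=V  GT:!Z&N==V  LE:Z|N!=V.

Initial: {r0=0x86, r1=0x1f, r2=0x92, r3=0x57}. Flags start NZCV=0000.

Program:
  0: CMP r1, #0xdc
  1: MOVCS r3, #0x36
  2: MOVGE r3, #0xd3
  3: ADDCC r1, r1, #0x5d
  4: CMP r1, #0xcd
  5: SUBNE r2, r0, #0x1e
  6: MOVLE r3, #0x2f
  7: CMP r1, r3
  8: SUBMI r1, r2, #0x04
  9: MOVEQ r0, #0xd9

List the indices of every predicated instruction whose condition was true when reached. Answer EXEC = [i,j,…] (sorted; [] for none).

[0] flags=0000 → (cmp)
[1] flags=0000 CS?F → skip
[2] flags=0000 GE?T → r3=0xd3
[3] flags=0000 CC?T → r1=0x7c
[4] flags=1001 → (cmp)
[5] flags=1001 NE?T → r2=0x68
[6] flags=1001 LE?F → skip
[7] flags=1001 → (cmp)
[8] flags=1001 MI?T → r1=0x64
[9] flags=1001 EQ?F → skip

EXEC = [2,3,5,8]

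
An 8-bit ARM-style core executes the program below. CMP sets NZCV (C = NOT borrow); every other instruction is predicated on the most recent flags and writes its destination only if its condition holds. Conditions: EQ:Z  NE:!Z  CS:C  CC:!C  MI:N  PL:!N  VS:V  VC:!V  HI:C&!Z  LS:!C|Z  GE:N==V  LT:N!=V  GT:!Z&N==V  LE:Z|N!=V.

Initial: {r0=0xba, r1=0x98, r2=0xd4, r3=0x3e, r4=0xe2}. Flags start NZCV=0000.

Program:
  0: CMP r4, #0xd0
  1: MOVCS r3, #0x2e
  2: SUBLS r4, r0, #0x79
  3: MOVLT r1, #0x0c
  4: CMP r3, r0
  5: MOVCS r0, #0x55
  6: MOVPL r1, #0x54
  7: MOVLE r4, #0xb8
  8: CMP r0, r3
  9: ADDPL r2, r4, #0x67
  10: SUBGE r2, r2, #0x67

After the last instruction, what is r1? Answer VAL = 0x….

VAL = 0x54

0: ✓ CMP  NZCV=0010
1: ✓ MOVCS  r3←0x2e
2: · SUBLS
3: · MOVLT
4: ✓ CMP  NZCV=0000
5: · MOVCS
6: ✓ MOVPL  r1←0x54
7: · MOVLE
8: ✓ CMP  NZCV=1010
9: · ADDPL
10: · SUBGE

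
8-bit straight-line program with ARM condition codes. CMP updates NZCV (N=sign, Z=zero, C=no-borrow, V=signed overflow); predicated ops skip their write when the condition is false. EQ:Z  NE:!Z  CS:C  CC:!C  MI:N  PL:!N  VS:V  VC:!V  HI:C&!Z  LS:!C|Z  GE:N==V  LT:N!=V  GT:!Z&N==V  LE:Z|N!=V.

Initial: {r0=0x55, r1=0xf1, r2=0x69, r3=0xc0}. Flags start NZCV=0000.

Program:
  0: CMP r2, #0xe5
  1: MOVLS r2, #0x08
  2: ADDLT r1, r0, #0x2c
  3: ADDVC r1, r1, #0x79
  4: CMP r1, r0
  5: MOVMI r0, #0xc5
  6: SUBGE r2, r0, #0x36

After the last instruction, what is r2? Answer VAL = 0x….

VAL = 0x08

[0] flags=1001 → (cmp)
[1] flags=1001 LS?T → r2=0x08
[2] flags=1001 LT?F → skip
[3] flags=1001 VC?F → skip
[4] flags=1010 → (cmp)
[5] flags=1010 MI?T → r0=0xc5
[6] flags=1010 GE?F → skip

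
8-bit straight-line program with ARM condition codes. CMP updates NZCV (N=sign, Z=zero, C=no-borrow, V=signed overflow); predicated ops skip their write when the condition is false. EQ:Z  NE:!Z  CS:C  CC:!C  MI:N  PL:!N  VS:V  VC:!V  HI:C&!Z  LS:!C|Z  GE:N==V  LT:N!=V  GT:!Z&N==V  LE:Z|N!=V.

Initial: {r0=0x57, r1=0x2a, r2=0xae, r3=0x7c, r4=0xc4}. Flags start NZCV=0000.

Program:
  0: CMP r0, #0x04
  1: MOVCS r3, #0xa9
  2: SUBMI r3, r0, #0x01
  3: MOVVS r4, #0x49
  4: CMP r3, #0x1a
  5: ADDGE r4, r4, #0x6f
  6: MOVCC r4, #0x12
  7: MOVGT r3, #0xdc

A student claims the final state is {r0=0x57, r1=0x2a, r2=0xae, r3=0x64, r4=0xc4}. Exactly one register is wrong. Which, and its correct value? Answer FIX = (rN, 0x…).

FIX = (r3, 0xa9)

0: ✓ CMP  NZCV=0010
1: ✓ MOVCS  r3←0xa9
2: · SUBMI
3: · MOVVS
4: ✓ CMP  NZCV=1010
5: · ADDGE
6: · MOVCC
7: · MOVGT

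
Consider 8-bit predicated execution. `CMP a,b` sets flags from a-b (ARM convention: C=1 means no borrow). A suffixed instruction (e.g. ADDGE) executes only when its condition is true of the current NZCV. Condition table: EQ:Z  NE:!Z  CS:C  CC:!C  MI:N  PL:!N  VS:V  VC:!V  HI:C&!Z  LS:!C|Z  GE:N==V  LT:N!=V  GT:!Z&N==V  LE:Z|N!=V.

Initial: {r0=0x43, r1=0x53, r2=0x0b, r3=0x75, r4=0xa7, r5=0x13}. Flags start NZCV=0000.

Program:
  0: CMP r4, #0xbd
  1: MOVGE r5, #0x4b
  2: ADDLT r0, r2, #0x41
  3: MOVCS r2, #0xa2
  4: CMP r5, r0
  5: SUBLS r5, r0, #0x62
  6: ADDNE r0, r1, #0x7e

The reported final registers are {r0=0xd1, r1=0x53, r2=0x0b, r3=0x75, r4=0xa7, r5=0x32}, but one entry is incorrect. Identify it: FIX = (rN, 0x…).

FIX = (r5, 0xea)

[0] flags=1000 → (cmp)
[1] flags=1000 GE?F → skip
[2] flags=1000 LT?T → r0=0x4c
[3] flags=1000 CS?F → skip
[4] flags=1000 → (cmp)
[5] flags=1000 LS?T → r5=0xea
[6] flags=1000 NE?T → r0=0xd1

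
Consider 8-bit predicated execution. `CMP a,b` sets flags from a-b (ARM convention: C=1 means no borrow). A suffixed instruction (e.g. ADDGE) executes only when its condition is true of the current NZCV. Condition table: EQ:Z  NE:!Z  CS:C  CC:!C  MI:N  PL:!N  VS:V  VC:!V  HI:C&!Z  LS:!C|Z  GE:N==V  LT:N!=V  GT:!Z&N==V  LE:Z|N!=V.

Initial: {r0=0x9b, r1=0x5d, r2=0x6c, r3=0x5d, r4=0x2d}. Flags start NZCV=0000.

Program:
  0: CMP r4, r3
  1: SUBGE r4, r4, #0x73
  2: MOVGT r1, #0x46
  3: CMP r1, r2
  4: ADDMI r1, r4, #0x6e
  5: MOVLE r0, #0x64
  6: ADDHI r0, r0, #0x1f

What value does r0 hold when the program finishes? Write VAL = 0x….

[0] flags=1000 → (cmp)
[1] flags=1000 GE?F → skip
[2] flags=1000 GT?F → skip
[3] flags=1000 → (cmp)
[4] flags=1000 MI?T → r1=0x9b
[5] flags=1000 LE?T → r0=0x64
[6] flags=1000 HI?F → skip

VAL = 0x64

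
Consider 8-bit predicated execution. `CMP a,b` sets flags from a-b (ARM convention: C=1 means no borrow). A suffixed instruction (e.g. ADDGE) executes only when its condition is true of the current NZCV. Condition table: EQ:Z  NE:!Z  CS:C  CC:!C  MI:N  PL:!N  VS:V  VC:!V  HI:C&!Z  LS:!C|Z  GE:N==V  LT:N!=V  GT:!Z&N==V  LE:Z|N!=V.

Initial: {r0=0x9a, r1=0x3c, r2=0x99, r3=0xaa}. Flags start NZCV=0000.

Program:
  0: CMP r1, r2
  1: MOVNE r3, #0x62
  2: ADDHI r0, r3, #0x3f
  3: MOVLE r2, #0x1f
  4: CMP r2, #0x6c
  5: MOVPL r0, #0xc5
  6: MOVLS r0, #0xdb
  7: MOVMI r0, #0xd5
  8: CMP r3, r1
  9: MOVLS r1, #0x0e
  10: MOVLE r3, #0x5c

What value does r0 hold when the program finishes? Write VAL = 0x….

VAL = 0xc5

0: ✓ CMP  NZCV=1001
1: ✓ MOVNE  r3←0x62
2: · ADDHI
3: · MOVLE
4: ✓ CMP  NZCV=0011
5: ✓ MOVPL  r0←0xc5
6: · MOVLS
7: · MOVMI
8: ✓ CMP  NZCV=0010
9: · MOVLS
10: · MOVLE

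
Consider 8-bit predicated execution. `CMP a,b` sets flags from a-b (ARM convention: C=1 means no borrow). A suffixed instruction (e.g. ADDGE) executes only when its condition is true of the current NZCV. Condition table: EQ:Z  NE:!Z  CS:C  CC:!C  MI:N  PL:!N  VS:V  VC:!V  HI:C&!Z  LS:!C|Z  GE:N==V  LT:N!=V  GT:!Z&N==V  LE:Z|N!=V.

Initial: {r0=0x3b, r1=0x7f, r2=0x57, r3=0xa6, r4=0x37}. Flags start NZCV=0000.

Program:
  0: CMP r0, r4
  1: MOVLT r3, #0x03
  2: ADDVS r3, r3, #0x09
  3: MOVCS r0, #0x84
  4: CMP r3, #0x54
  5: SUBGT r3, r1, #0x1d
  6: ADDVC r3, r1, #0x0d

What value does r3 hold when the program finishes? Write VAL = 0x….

0: ✓ CMP  NZCV=0010
1: · MOVLT
2: · ADDVS
3: ✓ MOVCS  r0←0x84
4: ✓ CMP  NZCV=0011
5: · SUBGT
6: · ADDVC

VAL = 0xa6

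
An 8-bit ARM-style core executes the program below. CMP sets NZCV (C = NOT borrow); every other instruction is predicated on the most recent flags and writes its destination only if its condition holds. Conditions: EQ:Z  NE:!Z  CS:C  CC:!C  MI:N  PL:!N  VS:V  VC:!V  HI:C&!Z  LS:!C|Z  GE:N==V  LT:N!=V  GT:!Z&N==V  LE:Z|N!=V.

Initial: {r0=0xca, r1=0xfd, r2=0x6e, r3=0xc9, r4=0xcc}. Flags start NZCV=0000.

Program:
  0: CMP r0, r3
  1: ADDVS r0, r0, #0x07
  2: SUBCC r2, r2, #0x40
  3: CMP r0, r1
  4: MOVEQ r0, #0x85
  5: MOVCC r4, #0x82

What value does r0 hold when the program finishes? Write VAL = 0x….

[0] flags=0010 → (cmp)
[1] flags=0010 VS?F → skip
[2] flags=0010 CC?F → skip
[3] flags=1000 → (cmp)
[4] flags=1000 EQ?F → skip
[5] flags=1000 CC?T → r4=0x82

VAL = 0xca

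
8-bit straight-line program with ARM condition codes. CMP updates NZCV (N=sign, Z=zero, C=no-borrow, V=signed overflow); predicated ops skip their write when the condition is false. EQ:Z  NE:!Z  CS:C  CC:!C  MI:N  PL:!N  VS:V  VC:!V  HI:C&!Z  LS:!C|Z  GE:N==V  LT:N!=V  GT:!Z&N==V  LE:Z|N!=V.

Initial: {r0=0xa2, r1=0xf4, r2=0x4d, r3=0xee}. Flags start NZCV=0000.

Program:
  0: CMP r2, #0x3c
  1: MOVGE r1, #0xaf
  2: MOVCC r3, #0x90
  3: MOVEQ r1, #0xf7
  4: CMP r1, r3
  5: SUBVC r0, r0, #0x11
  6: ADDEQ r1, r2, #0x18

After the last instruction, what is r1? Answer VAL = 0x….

0: ✓ CMP  NZCV=0010
1: ✓ MOVGE  r1←0xaf
2: · MOVCC
3: · MOVEQ
4: ✓ CMP  NZCV=1000
5: ✓ SUBVC  r0←0x91
6: · ADDEQ

VAL = 0xaf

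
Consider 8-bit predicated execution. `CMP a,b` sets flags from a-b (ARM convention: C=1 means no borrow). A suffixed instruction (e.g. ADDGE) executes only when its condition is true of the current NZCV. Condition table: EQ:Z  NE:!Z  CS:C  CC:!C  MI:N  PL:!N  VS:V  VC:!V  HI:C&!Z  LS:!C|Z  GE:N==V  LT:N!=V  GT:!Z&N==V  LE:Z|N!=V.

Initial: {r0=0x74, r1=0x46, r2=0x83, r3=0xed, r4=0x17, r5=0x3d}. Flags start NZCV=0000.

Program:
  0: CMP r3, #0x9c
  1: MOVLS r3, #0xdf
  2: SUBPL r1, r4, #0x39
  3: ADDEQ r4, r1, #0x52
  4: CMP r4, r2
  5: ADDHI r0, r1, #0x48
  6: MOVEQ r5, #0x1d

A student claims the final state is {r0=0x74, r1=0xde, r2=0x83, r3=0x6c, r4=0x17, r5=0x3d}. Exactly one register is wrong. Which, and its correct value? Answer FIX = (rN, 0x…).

0: ✓ CMP  NZCV=0010
1: · MOVLS
2: ✓ SUBPL  r1←0xde
3: · ADDEQ
4: ✓ CMP  NZCV=1001
5: · ADDHI
6: · MOVEQ

FIX = (r3, 0xed)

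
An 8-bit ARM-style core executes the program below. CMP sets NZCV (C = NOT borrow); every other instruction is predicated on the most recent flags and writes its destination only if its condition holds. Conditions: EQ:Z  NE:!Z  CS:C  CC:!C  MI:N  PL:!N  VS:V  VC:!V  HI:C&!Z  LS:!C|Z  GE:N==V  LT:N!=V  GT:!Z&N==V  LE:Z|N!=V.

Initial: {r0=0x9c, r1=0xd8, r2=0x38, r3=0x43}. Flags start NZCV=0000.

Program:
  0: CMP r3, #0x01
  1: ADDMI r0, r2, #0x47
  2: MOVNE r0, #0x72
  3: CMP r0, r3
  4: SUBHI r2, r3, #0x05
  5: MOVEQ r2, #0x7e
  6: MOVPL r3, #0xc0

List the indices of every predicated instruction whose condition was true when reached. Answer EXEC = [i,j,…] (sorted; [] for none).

EXEC = [2,4,6]

0: ✓ CMP  NZCV=0010
1: · ADDMI
2: ✓ MOVNE  r0←0x72
3: ✓ CMP  NZCV=0010
4: ✓ SUBHI  r2←0x3e
5: · MOVEQ
6: ✓ MOVPL  r3←0xc0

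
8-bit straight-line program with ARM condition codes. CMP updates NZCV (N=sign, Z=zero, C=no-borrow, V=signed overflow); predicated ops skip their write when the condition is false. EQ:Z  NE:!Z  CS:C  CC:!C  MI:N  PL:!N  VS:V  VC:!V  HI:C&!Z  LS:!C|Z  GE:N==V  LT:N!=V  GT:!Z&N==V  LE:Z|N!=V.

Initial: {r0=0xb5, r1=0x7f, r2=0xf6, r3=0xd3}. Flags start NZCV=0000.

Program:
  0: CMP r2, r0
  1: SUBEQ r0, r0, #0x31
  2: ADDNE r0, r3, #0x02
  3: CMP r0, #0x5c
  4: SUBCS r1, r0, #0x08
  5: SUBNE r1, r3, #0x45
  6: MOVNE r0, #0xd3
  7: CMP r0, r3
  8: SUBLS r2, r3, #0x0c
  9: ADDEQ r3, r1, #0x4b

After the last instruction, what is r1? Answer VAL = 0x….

VAL = 0x8e

[0] flags=0010 → (cmp)
[1] flags=0010 EQ?F → skip
[2] flags=0010 NE?T → r0=0xd5
[3] flags=0011 → (cmp)
[4] flags=0011 CS?T → r1=0xcd
[5] flags=0011 NE?T → r1=0x8e
[6] flags=0011 NE?T → r0=0xd3
[7] flags=0110 → (cmp)
[8] flags=0110 LS?T → r2=0xc7
[9] flags=0110 EQ?T → r3=0xd9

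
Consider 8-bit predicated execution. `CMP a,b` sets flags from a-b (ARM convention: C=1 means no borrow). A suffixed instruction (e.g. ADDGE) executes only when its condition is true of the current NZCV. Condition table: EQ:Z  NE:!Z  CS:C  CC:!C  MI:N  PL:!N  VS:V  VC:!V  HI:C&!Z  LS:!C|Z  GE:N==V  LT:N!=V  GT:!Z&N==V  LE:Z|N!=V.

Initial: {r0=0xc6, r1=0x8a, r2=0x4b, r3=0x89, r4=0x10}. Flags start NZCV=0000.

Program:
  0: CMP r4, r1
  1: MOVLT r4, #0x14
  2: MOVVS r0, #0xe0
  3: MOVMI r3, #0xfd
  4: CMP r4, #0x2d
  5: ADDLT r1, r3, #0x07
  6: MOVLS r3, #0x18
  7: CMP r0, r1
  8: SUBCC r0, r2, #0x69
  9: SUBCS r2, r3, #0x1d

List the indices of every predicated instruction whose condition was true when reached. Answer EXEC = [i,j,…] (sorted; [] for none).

EXEC = [2,3,5,6,9]

0: ✓ CMP  NZCV=1001
1: · MOVLT
2: ✓ MOVVS  r0←0xe0
3: ✓ MOVMI  r3←0xfd
4: ✓ CMP  NZCV=1000
5: ✓ ADDLT  r1←0x04
6: ✓ MOVLS  r3←0x18
7: ✓ CMP  NZCV=1010
8: · SUBCC
9: ✓ SUBCS  r2←0xfb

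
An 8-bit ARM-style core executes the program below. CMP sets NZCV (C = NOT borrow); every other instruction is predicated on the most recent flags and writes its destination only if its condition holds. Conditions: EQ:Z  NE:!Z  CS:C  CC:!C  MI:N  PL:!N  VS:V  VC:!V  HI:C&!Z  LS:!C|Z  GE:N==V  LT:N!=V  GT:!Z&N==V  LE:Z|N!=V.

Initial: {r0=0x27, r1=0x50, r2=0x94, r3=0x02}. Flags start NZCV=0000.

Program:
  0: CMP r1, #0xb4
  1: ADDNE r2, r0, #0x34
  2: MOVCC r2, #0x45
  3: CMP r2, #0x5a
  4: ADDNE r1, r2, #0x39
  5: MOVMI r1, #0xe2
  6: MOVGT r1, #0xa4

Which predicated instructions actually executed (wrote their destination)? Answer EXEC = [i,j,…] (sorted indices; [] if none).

EXEC = [1,2,4,5]

[0] flags=1001 → (cmp)
[1] flags=1001 NE?T → r2=0x5b
[2] flags=1001 CC?T → r2=0x45
[3] flags=1000 → (cmp)
[4] flags=1000 NE?T → r1=0x7e
[5] flags=1000 MI?T → r1=0xe2
[6] flags=1000 GT?F → skip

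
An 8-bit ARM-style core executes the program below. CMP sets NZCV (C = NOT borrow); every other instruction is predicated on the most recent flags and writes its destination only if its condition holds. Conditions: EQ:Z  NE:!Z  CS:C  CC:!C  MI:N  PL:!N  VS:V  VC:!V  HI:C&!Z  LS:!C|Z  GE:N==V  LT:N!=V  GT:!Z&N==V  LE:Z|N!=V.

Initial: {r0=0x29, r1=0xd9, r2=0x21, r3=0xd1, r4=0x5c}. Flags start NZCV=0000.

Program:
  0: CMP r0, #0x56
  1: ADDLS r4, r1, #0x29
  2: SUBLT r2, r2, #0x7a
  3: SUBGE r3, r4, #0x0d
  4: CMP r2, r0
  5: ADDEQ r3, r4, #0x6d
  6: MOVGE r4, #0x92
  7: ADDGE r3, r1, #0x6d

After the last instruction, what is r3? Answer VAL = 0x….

VAL = 0xd1

[0] flags=1000 → (cmp)
[1] flags=1000 LS?T → r4=0x02
[2] flags=1000 LT?T → r2=0xa7
[3] flags=1000 GE?F → skip
[4] flags=0011 → (cmp)
[5] flags=0011 EQ?F → skip
[6] flags=0011 GE?F → skip
[7] flags=0011 GE?F → skip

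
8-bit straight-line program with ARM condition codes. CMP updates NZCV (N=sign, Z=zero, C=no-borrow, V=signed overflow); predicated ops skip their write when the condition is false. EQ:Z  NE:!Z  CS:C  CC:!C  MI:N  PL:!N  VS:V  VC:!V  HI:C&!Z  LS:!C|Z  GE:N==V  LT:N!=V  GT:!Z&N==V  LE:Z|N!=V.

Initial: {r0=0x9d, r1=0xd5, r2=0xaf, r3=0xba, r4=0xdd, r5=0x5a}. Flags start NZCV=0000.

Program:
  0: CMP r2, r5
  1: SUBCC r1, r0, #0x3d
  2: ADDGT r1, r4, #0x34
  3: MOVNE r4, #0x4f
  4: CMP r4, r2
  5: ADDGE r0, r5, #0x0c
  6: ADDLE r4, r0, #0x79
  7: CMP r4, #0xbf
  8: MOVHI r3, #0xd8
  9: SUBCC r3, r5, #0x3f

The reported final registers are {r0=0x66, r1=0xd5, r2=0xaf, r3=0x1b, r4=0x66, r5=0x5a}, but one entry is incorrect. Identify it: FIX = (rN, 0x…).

0: ✓ CMP  NZCV=0011
1: · SUBCC
2: · ADDGT
3: ✓ MOVNE  r4←0x4f
4: ✓ CMP  NZCV=1001
5: ✓ ADDGE  r0←0x66
6: · ADDLE
7: ✓ CMP  NZCV=1001
8: · MOVHI
9: ✓ SUBCC  r3←0x1b

FIX = (r4, 0x4f)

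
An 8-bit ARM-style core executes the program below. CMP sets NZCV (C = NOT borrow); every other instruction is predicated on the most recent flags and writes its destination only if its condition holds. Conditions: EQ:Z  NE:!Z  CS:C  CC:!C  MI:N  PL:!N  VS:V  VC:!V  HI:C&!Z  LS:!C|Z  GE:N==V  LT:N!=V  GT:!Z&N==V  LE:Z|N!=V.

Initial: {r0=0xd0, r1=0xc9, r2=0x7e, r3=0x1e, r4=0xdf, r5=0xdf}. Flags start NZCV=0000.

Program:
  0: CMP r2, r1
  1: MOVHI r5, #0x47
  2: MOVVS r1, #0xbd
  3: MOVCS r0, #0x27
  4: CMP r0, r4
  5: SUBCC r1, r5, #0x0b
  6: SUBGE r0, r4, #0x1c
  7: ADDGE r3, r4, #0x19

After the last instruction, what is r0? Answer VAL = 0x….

0: ✓ CMP  NZCV=1001
1: · MOVHI
2: ✓ MOVVS  r1←0xbd
3: · MOVCS
4: ✓ CMP  NZCV=1000
5: ✓ SUBCC  r1←0xd4
6: · SUBGE
7: · ADDGE

VAL = 0xd0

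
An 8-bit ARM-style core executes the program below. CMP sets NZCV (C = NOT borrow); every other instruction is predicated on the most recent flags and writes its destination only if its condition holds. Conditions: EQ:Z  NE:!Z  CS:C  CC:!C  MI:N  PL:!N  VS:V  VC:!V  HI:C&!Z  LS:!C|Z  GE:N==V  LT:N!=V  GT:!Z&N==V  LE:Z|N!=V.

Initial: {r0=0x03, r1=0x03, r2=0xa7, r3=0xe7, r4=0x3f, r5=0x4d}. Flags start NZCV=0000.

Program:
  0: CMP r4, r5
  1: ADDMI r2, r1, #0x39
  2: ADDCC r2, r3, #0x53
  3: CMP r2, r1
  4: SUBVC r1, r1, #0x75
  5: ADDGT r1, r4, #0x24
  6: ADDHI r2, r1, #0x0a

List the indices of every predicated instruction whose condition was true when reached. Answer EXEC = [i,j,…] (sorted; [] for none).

[0] flags=1000 → (cmp)
[1] flags=1000 MI?T → r2=0x3c
[2] flags=1000 CC?T → r2=0x3a
[3] flags=0010 → (cmp)
[4] flags=0010 VC?T → r1=0x8e
[5] flags=0010 GT?T → r1=0x63
[6] flags=0010 HI?T → r2=0x6d

EXEC = [1,2,4,5,6]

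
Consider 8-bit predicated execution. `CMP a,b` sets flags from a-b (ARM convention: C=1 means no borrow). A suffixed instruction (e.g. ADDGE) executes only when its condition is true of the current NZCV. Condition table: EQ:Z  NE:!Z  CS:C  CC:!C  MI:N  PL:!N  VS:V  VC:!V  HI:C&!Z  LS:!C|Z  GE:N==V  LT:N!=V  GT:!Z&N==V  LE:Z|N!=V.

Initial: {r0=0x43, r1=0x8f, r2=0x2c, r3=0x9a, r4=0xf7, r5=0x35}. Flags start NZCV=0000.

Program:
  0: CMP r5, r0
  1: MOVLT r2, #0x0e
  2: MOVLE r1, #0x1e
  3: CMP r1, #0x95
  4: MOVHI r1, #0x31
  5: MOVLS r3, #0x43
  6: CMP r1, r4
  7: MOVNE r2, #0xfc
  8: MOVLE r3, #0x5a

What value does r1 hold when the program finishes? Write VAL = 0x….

VAL = 0x1e

[0] flags=1000 → (cmp)
[1] flags=1000 LT?T → r2=0x0e
[2] flags=1000 LE?T → r1=0x1e
[3] flags=1001 → (cmp)
[4] flags=1001 HI?F → skip
[5] flags=1001 LS?T → r3=0x43
[6] flags=0000 → (cmp)
[7] flags=0000 NE?T → r2=0xfc
[8] flags=0000 LE?F → skip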